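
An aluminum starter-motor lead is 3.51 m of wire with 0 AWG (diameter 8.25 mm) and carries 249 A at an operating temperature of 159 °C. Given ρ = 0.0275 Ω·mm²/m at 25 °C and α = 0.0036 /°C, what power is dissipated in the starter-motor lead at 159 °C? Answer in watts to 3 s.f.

ρ = 0.0275 Ω·mm²/m = 2.75×10^-8 Ω·m
A = π(8.25/2 mm)² = π(4.1250e-03 m)² = 5.346e-05 m²
R₍25₎ = ρL/A = (2.75×10^-8)(3.51)/(5.346e-05) = 0.001806 Ω
R₍159₎ = R₍25₎(1 + αΔT) = 0.001806 × (1 + 0.0036×134) = 0.002677 Ω
P = I²R = (249)² × 0.002677 = 166 W

166 W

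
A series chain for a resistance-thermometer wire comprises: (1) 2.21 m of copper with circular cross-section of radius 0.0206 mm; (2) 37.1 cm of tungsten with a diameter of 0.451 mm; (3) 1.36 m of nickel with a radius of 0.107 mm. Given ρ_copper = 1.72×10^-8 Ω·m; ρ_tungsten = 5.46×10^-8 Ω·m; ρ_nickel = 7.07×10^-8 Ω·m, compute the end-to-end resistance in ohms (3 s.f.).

31.3 Ω

Seg 1: A = πr² = π(2.0600e-05 m)² = 1.333e-09 m²
R_1 = (1.72×10^-8)(2.21)/(1.333e-09) = 28.51 Ω
Seg 2: A = π(d/2)² = π(2.2550e-04 m)² = 1.598e-07 m²
R_2 = (5.46×10^-8)(0.371)/(1.598e-07) = 0.1268 Ω
Seg 3: A = πr² = π(1.0700e-04 m)² = 3.597e-08 m²
R_3 = (7.07×10^-8)(1.36)/(3.597e-08) = 2.673 Ω
R_total = R_1 + R_2 + R_3 = 31.3 Ω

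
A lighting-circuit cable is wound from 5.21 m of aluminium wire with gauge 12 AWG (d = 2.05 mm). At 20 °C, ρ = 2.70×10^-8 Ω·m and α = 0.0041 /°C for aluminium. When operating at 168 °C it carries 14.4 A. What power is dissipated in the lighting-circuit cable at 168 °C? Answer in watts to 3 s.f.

14.2 W

A = π(2.05/2 mm)² = π(1.0250e-03 m)² = 3.301e-06 m²
R₍20₎ = ρL/A = (2.70×10^-8)(5.21)/(3.301e-06) = 0.04262 Ω
R₍168₎ = R₍20₎(1 + αΔT) = 0.04262 × (1 + 0.0041×148) = 0.06848 Ω
P = I²R = (14.4)² × 0.06848 = 14.2 W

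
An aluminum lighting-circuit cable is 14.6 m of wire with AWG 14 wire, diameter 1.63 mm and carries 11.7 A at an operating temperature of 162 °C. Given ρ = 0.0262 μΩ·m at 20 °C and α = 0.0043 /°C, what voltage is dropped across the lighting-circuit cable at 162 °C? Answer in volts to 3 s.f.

3.45 V

ρ = 0.0262 μΩ·m = 2.62×10^-8 Ω·m
A = π(1.63/2 mm)² = π(8.1500e-04 m)² = 2.087e-06 m²
R₍20₎ = ρL/A = (2.62×10^-8)(14.6)/(2.087e-06) = 0.1833 Ω
R₍162₎ = R₍20₎(1 + αΔT) = 0.1833 × (1 + 0.0043×142) = 0.2952 Ω
V = IR = 11.7 × 0.2952 = 3.45 V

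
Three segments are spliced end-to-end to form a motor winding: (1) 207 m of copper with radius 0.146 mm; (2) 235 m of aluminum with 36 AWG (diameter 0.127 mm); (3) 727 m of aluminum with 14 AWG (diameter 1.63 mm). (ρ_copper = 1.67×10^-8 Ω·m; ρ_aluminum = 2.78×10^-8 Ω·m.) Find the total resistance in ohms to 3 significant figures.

577 Ω

Seg 1: A = πr² = π(1.4600e-04 m)² = 6.697e-08 m²
R_1 = (1.67×10^-8)(207)/(6.697e-08) = 51.62 Ω
Seg 2: A = π(0.127/2 mm)² = π(6.3500e-05 m)² = 1.267e-08 m²
R_2 = (2.78×10^-8)(235)/(1.267e-08) = 515.7 Ω
Seg 3: A = π(1.63/2 mm)² = π(8.1500e-04 m)² = 2.087e-06 m²
R_3 = (2.78×10^-8)(727)/(2.087e-06) = 9.685 Ω
R_total = R_1 + R_2 + R_3 = 577 Ω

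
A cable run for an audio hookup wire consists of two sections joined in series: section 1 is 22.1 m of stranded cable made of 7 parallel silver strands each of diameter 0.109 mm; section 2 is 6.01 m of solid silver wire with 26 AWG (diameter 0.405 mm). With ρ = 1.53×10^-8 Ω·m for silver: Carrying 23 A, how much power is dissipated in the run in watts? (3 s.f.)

3120 W

Section 1: A_strand = π(5.4500e-05)² = 9.331e-09 m²; R₁ = ρL/(N·A_s) = (1.53×10^-8)(22.1)/(7×9.331e-09) = 5.177 Ω
Section 2: A = π(0.405/2 mm)² = π(2.0250e-04 m)² = 1.288e-07 m²
R₂ = (1.53×10^-8)(6.01)/(1.288e-07) = 0.7138 Ω
R = R₁ + R₂ = 5.89 Ω
P = I²R = (23)² × 5.89 = 3120 W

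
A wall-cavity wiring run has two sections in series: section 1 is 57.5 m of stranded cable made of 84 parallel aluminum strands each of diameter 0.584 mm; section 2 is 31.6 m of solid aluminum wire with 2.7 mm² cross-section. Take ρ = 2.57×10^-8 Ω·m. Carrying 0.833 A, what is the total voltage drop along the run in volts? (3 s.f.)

0.305 V

Section 1: A_strand = π(2.9200e-04)² = 2.679e-07 m²; R₁ = ρL/(N·A_s) = (2.57×10^-8)(57.5)/(84×2.679e-07) = 0.06568 Ω
Section 2: A = 2.7 mm² = 2.700e-06 m²
R₂ = (2.57×10^-8)(31.6)/(2.700e-06) = 0.3008 Ω
R = R₁ + R₂ = 0.3665 Ω
V = IR = 0.833 × 0.3665 = 0.305 V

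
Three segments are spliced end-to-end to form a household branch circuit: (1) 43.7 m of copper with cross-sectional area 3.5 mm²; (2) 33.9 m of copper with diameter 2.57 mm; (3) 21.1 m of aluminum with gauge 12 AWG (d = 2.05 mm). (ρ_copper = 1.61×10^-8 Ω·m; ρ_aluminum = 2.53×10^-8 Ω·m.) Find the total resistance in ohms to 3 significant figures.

0.468 Ω

Seg 1: A = 3.5 mm² = 3.500e-06 m²
R_1 = (1.61×10^-8)(43.7)/(3.500e-06) = 0.201 Ω
Seg 2: A = π(d/2)² = π(1.2850e-03 m)² = 5.187e-06 m²
R_2 = (1.61×10^-8)(33.9)/(5.187e-06) = 0.1052 Ω
Seg 3: A = π(2.05/2 mm)² = π(1.0250e-03 m)² = 3.301e-06 m²
R_3 = (2.53×10^-8)(21.1)/(3.301e-06) = 0.1617 Ω
R_total = R_1 + R_2 + R_3 = 0.468 Ω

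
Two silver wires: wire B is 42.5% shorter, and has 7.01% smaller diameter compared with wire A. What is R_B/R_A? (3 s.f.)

R ∝ L/d², so R_B/R_A = (1 − 42.5/100) × (1 − 7.01/100)⁻²
= 0.575 × 1.157 = 0.665

0.665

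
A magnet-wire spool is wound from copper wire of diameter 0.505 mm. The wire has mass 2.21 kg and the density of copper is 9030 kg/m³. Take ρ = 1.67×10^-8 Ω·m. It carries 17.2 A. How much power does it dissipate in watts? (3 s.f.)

30100 W

A = π(d/2)² = π(2.5250e-04 m)² = 2.0030e-07 m²
L = m/(density·A) = 2.21/(9030×2.0030e-07) = 1222 m
R = ρL/A = (1.67×10^-8)(1222)/(2.0030e-07) = 101.9 Ω
P = I²R = (17.2)² × 101.9 = 30100 W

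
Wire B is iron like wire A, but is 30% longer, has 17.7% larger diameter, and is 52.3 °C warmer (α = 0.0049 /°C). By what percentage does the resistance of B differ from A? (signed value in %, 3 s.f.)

R ∝ ρL/d² with ρ ∝ (1+αΔT), so R_B/R_A = (1 + 30/100) × (1 + 17.7/100)⁻² × (1 + 0.0049×52.3)
= 1.3 × 0.7218 × 1.256 = 1.179
(R_B − R_A)/R_A = 1.179 − 1 = 17.9%

17.9%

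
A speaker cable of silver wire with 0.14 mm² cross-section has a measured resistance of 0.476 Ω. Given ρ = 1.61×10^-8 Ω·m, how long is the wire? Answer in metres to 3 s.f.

A = 0.14 mm² = 1.400e-07 m²
L = RA/ρ = (0.476)(1.400e-07)/(1.61×10^-8) = 4.14 m

4.14 m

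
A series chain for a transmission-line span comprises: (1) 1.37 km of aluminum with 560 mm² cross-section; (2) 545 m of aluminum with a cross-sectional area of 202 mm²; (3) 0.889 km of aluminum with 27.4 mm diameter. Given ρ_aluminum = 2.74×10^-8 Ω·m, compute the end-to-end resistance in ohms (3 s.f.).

Seg 1: A = 560 mm² = 5.600e-04 m²
R_1 = (2.74×10^-8)(1370)/(5.600e-04) = 0.06703 Ω
Seg 2: A = 202 mm² = 2.020e-04 m²
R_2 = (2.74×10^-8)(545)/(2.020e-04) = 0.07393 Ω
Seg 3: A = π(d/2)² = π(1.3700e-02 m)² = 5.896e-04 m²
R_3 = (2.74×10^-8)(889)/(5.896e-04) = 0.04131 Ω
R_total = R_1 + R_2 + R_3 = 0.182 Ω

0.182 Ω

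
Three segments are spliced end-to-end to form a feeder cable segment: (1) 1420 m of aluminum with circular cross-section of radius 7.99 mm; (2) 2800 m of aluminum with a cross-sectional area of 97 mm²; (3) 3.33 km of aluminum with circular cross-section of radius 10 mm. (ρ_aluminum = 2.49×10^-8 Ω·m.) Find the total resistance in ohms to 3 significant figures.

1.16 Ω

Seg 1: A = πr² = π(7.9900e-03 m)² = 2.006e-04 m²
R_1 = (2.49×10^-8)(1420)/(2.006e-04) = 0.1763 Ω
Seg 2: A = 97 mm² = 9.700e-05 m²
R_2 = (2.49×10^-8)(2800)/(9.700e-05) = 0.7188 Ω
Seg 3: A = πr² = π(1.0000e-02 m)² = 3.142e-04 m²
R_3 = (2.49×10^-8)(3330)/(3.142e-04) = 0.2639 Ω
R_total = R_1 + R_2 + R_3 = 1.16 Ω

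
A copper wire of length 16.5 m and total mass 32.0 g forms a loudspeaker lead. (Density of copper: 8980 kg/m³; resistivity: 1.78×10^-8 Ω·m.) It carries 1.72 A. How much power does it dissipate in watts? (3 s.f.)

4.02 W

A = m/(density·L) = 0.032/(8980×16.5) = 2.1597e-07 m²
R = ρL/A = (1.78×10^-8)(16.5)/(2.1597e-07) = 1.36 Ω
P = I²R = (1.72)² × 1.36 = 4.02 W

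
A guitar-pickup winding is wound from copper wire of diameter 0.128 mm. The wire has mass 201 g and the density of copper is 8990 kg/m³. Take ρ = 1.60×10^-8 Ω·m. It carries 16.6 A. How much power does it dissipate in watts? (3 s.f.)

A = π(d/2)² = π(6.4000e-05 m)² = 1.2868e-08 m²
L = m/(density·A) = 0.201/(8990×1.2868e-08) = 1738 m
R = ρL/A = (1.60×10^-8)(1738)/(1.2868e-08) = 2160 Ω
P = I²R = (16.6)² × 2160 = 5.95×10^5 W

5.95×10^5 W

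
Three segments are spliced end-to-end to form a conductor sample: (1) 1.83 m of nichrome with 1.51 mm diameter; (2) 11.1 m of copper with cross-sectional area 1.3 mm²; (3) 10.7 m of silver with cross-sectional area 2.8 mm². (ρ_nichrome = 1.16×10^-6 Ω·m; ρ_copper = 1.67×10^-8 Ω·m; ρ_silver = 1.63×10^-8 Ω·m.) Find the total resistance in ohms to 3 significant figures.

Seg 1: A = π(d/2)² = π(7.5500e-04 m)² = 1.791e-06 m²
R_1 = (1.16×10^-6)(1.83)/(1.791e-06) = 1.185 Ω
Seg 2: A = 1.3 mm² = 1.300e-06 m²
R_2 = (1.67×10^-8)(11.1)/(1.300e-06) = 0.1426 Ω
Seg 3: A = 2.8 mm² = 2.800e-06 m²
R_3 = (1.63×10^-8)(10.7)/(2.800e-06) = 0.06229 Ω
R_total = R_1 + R_2 + R_3 = 1.39 Ω

1.39 Ω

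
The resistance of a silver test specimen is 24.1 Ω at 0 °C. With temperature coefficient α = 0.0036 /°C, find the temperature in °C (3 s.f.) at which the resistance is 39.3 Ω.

175 °C

R = R₀(1 + α(T − T₀)) ⇒ T = T₀ + (R/R₀ − 1)/α
T = 0 + (39.3/24.1 − 1)/0.0036 = 0 + (0.6307)/0.0036 = 175 °C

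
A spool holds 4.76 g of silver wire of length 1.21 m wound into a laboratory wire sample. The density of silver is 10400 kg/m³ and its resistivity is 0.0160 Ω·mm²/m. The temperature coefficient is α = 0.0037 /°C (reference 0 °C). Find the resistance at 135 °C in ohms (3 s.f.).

ρ = 0.0160 Ω·mm²/m = 1.60×10^-8 Ω·m
A = m/(density·L) = 0.00476/(10400×1.21) = 3.7826e-07 m²
R = ρL/A = (1.60×10^-8)(1.21)/(3.7826e-07) = 0.05118 Ω
R(135 °C) = 0.05118 × (1 + 0.0037×135) = 0.0767 Ω

0.0767 Ω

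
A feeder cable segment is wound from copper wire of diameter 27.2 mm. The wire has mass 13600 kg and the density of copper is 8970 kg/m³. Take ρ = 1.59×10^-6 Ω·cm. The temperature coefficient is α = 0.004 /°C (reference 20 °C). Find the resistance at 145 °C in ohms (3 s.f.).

0.107 Ω

ρ = 1.59×10^-6 Ω·cm = 1.59×10^-8 Ω·m
A = π(d/2)² = π(1.3600e-02 m)² = 5.8107e-04 m²
L = m/(density·A) = 13600/(8970×5.8107e-04) = 2609 m
R = ρL/A = (1.59×10^-8)(2609)/(5.8107e-04) = 0.0714 Ω
R(145 °C) = 0.0714 × (1 + 0.004×125) = 0.107 Ω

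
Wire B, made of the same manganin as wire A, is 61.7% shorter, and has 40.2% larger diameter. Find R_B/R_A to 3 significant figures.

R ∝ L/d², so R_B/R_A = (1 − 61.7/100) × (1 + 40.2/100)⁻²
= 0.383 × 0.5088 = 0.195

0.195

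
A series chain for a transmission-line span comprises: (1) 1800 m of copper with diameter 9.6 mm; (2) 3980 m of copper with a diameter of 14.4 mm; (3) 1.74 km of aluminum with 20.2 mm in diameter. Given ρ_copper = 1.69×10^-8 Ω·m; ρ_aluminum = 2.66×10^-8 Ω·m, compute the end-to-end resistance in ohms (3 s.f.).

Seg 1: A = π(d/2)² = π(4.8000e-03 m)² = 7.238e-05 m²
R_1 = (1.69×10^-8)(1800)/(7.238e-05) = 0.4203 Ω
Seg 2: A = π(d/2)² = π(7.2000e-03 m)² = 1.629e-04 m²
R_2 = (1.69×10^-8)(3980)/(1.629e-04) = 0.413 Ω
Seg 3: A = π(d/2)² = π(1.0100e-02 m)² = 3.205e-04 m²
R_3 = (2.66×10^-8)(1740)/(3.205e-04) = 0.1444 Ω
R_total = R_1 + R_2 + R_3 = 0.978 Ω

0.978 Ω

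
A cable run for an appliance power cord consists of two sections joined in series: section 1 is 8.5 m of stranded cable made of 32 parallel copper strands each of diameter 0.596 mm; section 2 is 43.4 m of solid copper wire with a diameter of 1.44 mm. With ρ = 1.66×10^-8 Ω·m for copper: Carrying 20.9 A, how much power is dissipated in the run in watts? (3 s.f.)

200 W

Section 1: A_strand = π(2.9800e-04)² = 2.790e-07 m²; R₁ = ρL/(N·A_s) = (1.66×10^-8)(8.5)/(32×2.790e-07) = 0.01581 Ω
Section 2: A = π(d/2)² = π(7.2000e-04 m)² = 1.629e-06 m²
R₂ = (1.66×10^-8)(43.4)/(1.629e-06) = 0.4424 Ω
R = R₁ + R₂ = 0.4582 Ω
P = I²R = (20.9)² × 0.4582 = 200 W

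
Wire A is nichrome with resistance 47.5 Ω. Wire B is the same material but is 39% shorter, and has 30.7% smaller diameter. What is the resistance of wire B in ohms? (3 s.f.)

R ∝ L/d², so R_B/R_A = (1 − 39/100) × (1 − 30.7/100)⁻²
= 0.61 × 2.082 = 1.27
R_B = 1.27 × 47.5 = 60.3 Ω

60.3 Ω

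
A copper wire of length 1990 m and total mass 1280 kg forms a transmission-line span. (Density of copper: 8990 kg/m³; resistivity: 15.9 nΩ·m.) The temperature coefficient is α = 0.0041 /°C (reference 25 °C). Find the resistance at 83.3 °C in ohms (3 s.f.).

0.548 Ω

ρ = 15.9 nΩ·m = 1.59×10^-8 Ω·m
A = m/(density·L) = 1280/(8990×1990) = 7.1548e-05 m²
R = ρL/A = (1.59×10^-8)(1990)/(7.1548e-05) = 0.4422 Ω
R(83.3 °C) = 0.4422 × (1 + 0.0041×58.3) = 0.548 Ω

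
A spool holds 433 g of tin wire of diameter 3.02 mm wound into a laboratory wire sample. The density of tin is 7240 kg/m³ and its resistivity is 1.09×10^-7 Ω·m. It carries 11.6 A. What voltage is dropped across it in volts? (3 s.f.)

A = π(d/2)² = π(1.5100e-03 m)² = 7.1631e-06 m²
L = m/(density·A) = 0.433/(7240×7.1631e-06) = 8.349 m
R = ρL/A = (1.09×10^-7)(8.349)/(7.1631e-06) = 0.127 Ω
V = IR = 11.6 × 0.127 = 1.47 V

1.47 V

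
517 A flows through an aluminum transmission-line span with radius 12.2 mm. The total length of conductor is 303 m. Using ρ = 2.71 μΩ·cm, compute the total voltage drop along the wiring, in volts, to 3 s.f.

9.08 V

ρ = 2.71 μΩ·cm = 2.71×10^-8 Ω·m
A = πr² = π(1.2200e-02 m)² = 4.676e-04 m²
R = ρL/A = (2.71×10^-8)(303)/(4.676e-04) = 0.01756 Ω
V = IR = 517 × 0.01756 = 9.08 V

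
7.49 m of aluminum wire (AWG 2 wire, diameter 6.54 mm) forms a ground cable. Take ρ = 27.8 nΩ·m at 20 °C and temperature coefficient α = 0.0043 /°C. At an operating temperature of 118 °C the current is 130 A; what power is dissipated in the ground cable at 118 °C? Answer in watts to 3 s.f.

149 W

ρ = 27.8 nΩ·m = 2.78×10^-8 Ω·m
A = π(6.54/2 mm)² = π(3.2700e-03 m)² = 3.359e-05 m²
R₍20₎ = ρL/A = (2.78×10^-8)(7.49)/(3.359e-05) = 0.006198 Ω
R₍118₎ = R₍20₎(1 + αΔT) = 0.006198 × (1 + 0.0043×98) = 0.00881 Ω
P = I²R = (130)² × 0.00881 = 149 W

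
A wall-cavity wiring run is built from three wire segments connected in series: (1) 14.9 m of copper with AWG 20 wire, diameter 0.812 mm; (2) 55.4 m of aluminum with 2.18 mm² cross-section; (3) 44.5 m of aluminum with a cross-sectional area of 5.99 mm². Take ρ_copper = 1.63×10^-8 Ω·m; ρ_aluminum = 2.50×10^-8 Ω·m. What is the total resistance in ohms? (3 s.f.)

1.29 Ω

Seg 1: A = π(0.812/2 mm)² = π(4.0600e-04 m)² = 5.178e-07 m²
R_1 = (1.63×10^-8)(14.9)/(5.178e-07) = 0.469 Ω
Seg 2: A = 2.18 mm² = 2.180e-06 m²
R_2 = (2.50×10^-8)(55.4)/(2.180e-06) = 0.6353 Ω
Seg 3: A = 5.99 mm² = 5.990e-06 m²
R_3 = (2.50×10^-8)(44.5)/(5.990e-06) = 0.1857 Ω
R_total = R_1 + R_2 + R_3 = 1.29 Ω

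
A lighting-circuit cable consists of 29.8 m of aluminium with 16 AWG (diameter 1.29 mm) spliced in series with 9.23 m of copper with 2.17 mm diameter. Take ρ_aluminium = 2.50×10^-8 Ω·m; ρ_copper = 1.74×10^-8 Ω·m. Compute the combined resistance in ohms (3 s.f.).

Segment 1: A = π(1.29/2 mm)² = π(6.4500e-04 m)² = 1.307e-06 m²
R₁ = ρL/A = (2.50×10^-8)(29.8)/(1.307e-06) = 0.57 Ω
Segment 2: A = π(d/2)² = π(1.0850e-03 m)² = 3.698e-06 m²
R₂ = (1.74×10^-8)(9.23)/(3.698e-06) = 0.04343 Ω
R = R₁ + R₂ = 0.613 Ω

0.613 Ω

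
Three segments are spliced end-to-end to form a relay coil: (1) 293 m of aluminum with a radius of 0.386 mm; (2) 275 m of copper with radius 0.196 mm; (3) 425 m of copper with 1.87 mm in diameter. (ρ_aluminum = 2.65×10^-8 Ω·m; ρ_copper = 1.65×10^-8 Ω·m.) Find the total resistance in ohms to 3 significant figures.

Seg 1: A = πr² = π(3.8600e-04 m)² = 4.681e-07 m²
R_1 = (2.65×10^-8)(293)/(4.681e-07) = 16.59 Ω
Seg 2: A = πr² = π(1.9600e-04 m)² = 1.207e-07 m²
R_2 = (1.65×10^-8)(275)/(1.207e-07) = 37.6 Ω
Seg 3: A = π(d/2)² = π(9.3500e-04 m)² = 2.746e-06 m²
R_3 = (1.65×10^-8)(425)/(2.746e-06) = 2.553 Ω
R_total = R_1 + R_2 + R_3 = 56.7 Ω

56.7 Ω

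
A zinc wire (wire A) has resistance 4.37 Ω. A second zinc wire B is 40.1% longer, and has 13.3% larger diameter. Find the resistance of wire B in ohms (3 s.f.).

4.77 Ω

R ∝ L/d², so R_B/R_A = (1 + 40.1/100) × (1 + 13.3/100)⁻²
= 1.401 × 0.779 = 1.091
R_B = 1.091 × 4.37 = 4.77 Ω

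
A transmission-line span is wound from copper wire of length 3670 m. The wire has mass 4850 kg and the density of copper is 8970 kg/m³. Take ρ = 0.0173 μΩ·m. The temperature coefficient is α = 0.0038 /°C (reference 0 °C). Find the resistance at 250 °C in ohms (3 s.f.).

0.840 Ω

ρ = 0.0173 μΩ·m = 1.73×10^-8 Ω·m
A = m/(density·L) = 4850/(8970×3670) = 1.4733e-04 m²
R = ρL/A = (1.73×10^-8)(3670)/(1.4733e-04) = 0.431 Ω
R(250 °C) = 0.431 × (1 + 0.0038×250) = 0.840 Ω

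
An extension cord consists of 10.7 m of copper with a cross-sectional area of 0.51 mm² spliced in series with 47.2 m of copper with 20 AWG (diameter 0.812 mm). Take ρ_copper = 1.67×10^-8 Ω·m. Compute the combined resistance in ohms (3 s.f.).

Segment 1: A = 0.51 mm² = 5.100e-07 m²
R₁ = ρL/A = (1.67×10^-8)(10.7)/(5.100e-07) = 0.3504 Ω
Segment 2: A = π(0.812/2 mm)² = π(4.0600e-04 m)² = 5.178e-07 m²
R₂ = (1.67×10^-8)(47.2)/(5.178e-07) = 1.522 Ω
R = R₁ + R₂ = 1.87 Ω

1.87 Ω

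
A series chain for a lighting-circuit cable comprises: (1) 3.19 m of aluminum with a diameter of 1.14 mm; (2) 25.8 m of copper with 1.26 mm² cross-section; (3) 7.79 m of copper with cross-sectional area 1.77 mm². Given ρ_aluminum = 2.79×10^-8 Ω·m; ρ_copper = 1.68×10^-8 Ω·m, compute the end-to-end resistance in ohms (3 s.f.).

0.505 Ω

Seg 1: A = π(d/2)² = π(5.7000e-04 m)² = 1.021e-06 m²
R_1 = (2.79×10^-8)(3.19)/(1.021e-06) = 0.0872 Ω
Seg 2: A = 1.26 mm² = 1.260e-06 m²
R_2 = (1.68×10^-8)(25.8)/(1.260e-06) = 0.344 Ω
Seg 3: A = 1.77 mm² = 1.770e-06 m²
R_3 = (1.68×10^-8)(7.79)/(1.770e-06) = 0.07394 Ω
R_total = R_1 + R_2 + R_3 = 0.505 Ω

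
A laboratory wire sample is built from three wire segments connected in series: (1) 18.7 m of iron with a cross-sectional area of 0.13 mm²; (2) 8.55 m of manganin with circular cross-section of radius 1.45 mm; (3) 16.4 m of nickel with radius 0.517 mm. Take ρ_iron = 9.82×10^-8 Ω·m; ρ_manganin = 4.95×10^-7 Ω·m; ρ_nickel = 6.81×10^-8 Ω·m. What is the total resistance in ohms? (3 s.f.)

16.1 Ω

Seg 1: A = 0.13 mm² = 1.300e-07 m²
R_1 = (9.82×10^-8)(18.7)/(1.300e-07) = 14.13 Ω
Seg 2: A = πr² = π(1.4500e-03 m)² = 6.605e-06 m²
R_2 = (4.95×10^-7)(8.55)/(6.605e-06) = 0.6407 Ω
Seg 3: A = πr² = π(5.1700e-04 m)² = 8.397e-07 m²
R_3 = (6.81×10^-8)(16.4)/(8.397e-07) = 1.33 Ω
R_total = R_1 + R_2 + R_3 = 16.1 Ω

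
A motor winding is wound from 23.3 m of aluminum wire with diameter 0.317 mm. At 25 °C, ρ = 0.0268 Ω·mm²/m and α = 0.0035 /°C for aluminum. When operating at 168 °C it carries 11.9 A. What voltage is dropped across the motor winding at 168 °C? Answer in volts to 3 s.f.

ρ = 0.0268 Ω·mm²/m = 2.68×10^-8 Ω·m
A = π(d/2)² = π(1.5850e-04 m)² = 7.892e-08 m²
R₍25₎ = ρL/A = (2.68×10^-8)(23.3)/(7.892e-08) = 7.912 Ω
R₍168₎ = R₍25₎(1 + αΔT) = 7.912 × (1 + 0.0035×143) = 11.87 Ω
V = IR = 11.9 × 11.87 = 141 V

141 V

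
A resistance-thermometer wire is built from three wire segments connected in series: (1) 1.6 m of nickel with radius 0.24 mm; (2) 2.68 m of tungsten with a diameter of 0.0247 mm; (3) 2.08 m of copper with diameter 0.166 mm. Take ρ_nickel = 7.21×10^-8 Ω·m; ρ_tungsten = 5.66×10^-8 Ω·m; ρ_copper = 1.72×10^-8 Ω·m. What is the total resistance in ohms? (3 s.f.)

Seg 1: A = πr² = π(2.4000e-04 m)² = 1.810e-07 m²
R_1 = (7.21×10^-8)(1.6)/(1.810e-07) = 0.6375 Ω
Seg 2: A = π(d/2)² = π(1.2350e-05 m)² = 4.792e-10 m²
R_2 = (5.66×10^-8)(2.68)/(4.792e-10) = 316.6 Ω
Seg 3: A = π(d/2)² = π(8.3000e-05 m)² = 2.164e-08 m²
R_3 = (1.72×10^-8)(2.08)/(2.164e-08) = 1.653 Ω
R_total = R_1 + R_2 + R_3 = 319 Ω

319 Ω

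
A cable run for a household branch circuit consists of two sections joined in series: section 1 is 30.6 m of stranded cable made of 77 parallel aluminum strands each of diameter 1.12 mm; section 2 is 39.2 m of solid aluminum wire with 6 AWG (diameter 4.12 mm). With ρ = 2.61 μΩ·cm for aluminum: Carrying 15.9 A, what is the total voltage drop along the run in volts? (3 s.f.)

ρ = 2.61 μΩ·cm = 2.61×10^-8 Ω·m
Section 1: A_strand = π(5.6000e-04)² = 9.852e-07 m²; R₁ = ρL/(N·A_s) = (2.61×10^-8)(30.6)/(77×9.852e-07) = 0.01053 Ω
Section 2: A = π(4.12/2 mm)² = π(2.0600e-03 m)² = 1.333e-05 m²
R₂ = (2.61×10^-8)(39.2)/(1.333e-05) = 0.07674 Ω
R = R₁ + R₂ = 0.08727 Ω
V = IR = 15.9 × 0.08727 = 1.39 V

1.39 V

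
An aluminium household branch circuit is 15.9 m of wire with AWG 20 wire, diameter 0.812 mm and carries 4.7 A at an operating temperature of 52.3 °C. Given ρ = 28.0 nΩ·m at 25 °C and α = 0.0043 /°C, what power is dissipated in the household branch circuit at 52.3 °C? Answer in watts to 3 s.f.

21.2 W

ρ = 28.0 nΩ·m = 2.80×10^-8 Ω·m
A = π(0.812/2 mm)² = π(4.0600e-04 m)² = 5.178e-07 m²
R₍25₎ = ρL/A = (2.80×10^-8)(15.9)/(5.178e-07) = 0.8597 Ω
R₍52.3₎ = R₍25₎(1 + αΔT) = 0.8597 × (1 + 0.0043×27.3) = 0.9606 Ω
P = I²R = (4.7)² × 0.9606 = 21.2 W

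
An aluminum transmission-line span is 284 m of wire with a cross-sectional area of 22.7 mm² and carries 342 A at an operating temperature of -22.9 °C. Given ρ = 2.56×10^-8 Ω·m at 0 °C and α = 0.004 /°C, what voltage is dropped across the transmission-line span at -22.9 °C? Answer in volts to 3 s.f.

A = 22.7 mm² = 2.270e-05 m²
R₍0₎ = ρL/A = (2.56×10^-8)(284)/(2.270e-05) = 0.3203 Ω
R₍-22.9₎ = R₍0₎(1 + αΔT) = 0.3203 × (1 + 0.004×-22.9) = 0.2909 Ω
V = IR = 342 × 0.2909 = 99.5 V

99.5 V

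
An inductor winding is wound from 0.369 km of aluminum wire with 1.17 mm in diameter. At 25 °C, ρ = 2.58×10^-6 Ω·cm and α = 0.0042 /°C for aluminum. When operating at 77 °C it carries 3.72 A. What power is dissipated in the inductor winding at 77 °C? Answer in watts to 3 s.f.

149 W

ρ = 2.58×10^-6 Ω·cm = 2.58×10^-8 Ω·m
A = π(d/2)² = π(5.8500e-04 m)² = 1.075e-06 m²
R₍25₎ = ρL/A = (2.58×10^-8)(369)/(1.075e-06) = 8.855 Ω
R₍77₎ = R₍25₎(1 + αΔT) = 8.855 × (1 + 0.0042×52) = 10.79 Ω
P = I²R = (3.72)² × 10.79 = 149 W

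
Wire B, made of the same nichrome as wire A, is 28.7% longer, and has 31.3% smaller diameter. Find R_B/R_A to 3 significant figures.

2.73

R ∝ L/d², so R_B/R_A = (1 + 28.7/100) × (1 − 31.3/100)⁻²
= 1.287 × 2.119 = 2.73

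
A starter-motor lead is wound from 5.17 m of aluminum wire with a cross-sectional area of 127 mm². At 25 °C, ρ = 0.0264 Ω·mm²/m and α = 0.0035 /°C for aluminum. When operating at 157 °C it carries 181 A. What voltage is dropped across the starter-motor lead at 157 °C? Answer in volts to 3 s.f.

0.284 V

ρ = 0.0264 Ω·mm²/m = 2.64×10^-8 Ω·m
A = 127 mm² = 1.270e-04 m²
R₍25₎ = ρL/A = (2.64×10^-8)(5.17)/(1.270e-04) = 0.001075 Ω
R₍157₎ = R₍25₎(1 + αΔT) = 0.001075 × (1 + 0.0035×132) = 0.001571 Ω
V = IR = 181 × 0.001571 = 0.284 V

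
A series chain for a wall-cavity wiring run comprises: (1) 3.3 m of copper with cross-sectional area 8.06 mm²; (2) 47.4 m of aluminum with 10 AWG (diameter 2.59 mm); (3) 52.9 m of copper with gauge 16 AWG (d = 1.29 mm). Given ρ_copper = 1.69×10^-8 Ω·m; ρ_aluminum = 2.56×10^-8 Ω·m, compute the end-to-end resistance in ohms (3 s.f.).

Seg 1: A = 8.06 mm² = 8.060e-06 m²
R_1 = (1.69×10^-8)(3.3)/(8.060e-06) = 0.006919 Ω
Seg 2: A = π(2.59/2 mm)² = π(1.2950e-03 m)² = 5.269e-06 m²
R_2 = (2.56×10^-8)(47.4)/(5.269e-06) = 0.2303 Ω
Seg 3: A = π(1.29/2 mm)² = π(6.4500e-04 m)² = 1.307e-06 m²
R_3 = (1.69×10^-8)(52.9)/(1.307e-06) = 0.684 Ω
R_total = R_1 + R_2 + R_3 = 0.921 Ω

0.921 Ω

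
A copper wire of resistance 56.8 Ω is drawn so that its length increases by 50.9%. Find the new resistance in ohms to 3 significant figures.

k = 1 + 50.9/100 = 1.509; volume constant ⇒ A' = A/k, so R' = k²R.
R' = 2.277 × 56.8 = 129 Ω

129 Ω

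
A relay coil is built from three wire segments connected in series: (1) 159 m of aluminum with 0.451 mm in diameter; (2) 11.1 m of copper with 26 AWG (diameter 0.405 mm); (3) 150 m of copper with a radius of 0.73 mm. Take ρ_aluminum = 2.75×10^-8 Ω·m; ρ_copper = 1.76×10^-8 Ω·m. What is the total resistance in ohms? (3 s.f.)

Seg 1: A = π(d/2)² = π(2.2550e-04 m)² = 1.598e-07 m²
R_1 = (2.75×10^-8)(159)/(1.598e-07) = 27.37 Ω
Seg 2: A = π(0.405/2 mm)² = π(2.0250e-04 m)² = 1.288e-07 m²
R_2 = (1.76×10^-8)(11.1)/(1.288e-07) = 1.516 Ω
Seg 3: A = πr² = π(7.3000e-04 m)² = 1.674e-06 m²
R_3 = (1.76×10^-8)(150)/(1.674e-06) = 1.577 Ω
R_total = R_1 + R_2 + R_3 = 30.5 Ω

30.5 Ω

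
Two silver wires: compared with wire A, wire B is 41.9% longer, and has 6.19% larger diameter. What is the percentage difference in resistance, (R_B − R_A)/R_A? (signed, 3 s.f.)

25.8%

R ∝ L/d², so R_B/R_A = (1 + 41.9/100) × (1 + 6.19/100)⁻²
= 1.419 × 0.8868 = 1.258
(R_B − R_A)/R_A = 1.258 − 1 = 25.8%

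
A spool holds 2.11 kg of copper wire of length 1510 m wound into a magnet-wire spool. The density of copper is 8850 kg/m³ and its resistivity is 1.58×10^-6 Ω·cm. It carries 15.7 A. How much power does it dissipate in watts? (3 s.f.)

37200 W

ρ = 1.58×10^-6 Ω·cm = 1.58×10^-8 Ω·m
A = m/(density·L) = 2.11/(8850×1510) = 1.5789e-07 m²
R = ρL/A = (1.58×10^-8)(1510)/(1.5789e-07) = 151.1 Ω
P = I²R = (15.7)² × 151.1 = 37200 W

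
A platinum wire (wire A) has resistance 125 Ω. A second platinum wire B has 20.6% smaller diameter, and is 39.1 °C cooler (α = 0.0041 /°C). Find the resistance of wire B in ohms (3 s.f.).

R ∝ ρL/d² with ρ ∝ (1+αΔT), so R_B/R_A = (1 − 20.6/100)⁻² × (1 − 0.0041×39.1)
= 1.586 × 0.8397 = 1.332
R_B = 1.332 × 125 = 166 Ω

166 Ω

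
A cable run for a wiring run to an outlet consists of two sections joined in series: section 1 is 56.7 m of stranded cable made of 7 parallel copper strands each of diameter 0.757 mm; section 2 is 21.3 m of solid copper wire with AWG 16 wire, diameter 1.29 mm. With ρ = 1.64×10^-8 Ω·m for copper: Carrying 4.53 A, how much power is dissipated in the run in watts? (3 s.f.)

Section 1: A_strand = π(3.7850e-04)² = 4.501e-07 m²; R₁ = ρL/(N·A_s) = (1.64×10^-8)(56.7)/(7×4.501e-07) = 0.2952 Ω
Section 2: A = π(1.29/2 mm)² = π(6.4500e-04 m)² = 1.307e-06 m²
R₂ = (1.64×10^-8)(21.3)/(1.307e-06) = 0.2673 Ω
R = R₁ + R₂ = 0.5624 Ω
P = I²R = (4.53)² × 0.5624 = 11.5 W

11.5 W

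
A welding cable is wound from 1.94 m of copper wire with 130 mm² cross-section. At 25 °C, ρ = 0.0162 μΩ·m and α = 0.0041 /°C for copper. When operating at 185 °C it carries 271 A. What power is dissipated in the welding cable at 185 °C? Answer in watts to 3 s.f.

ρ = 0.0162 μΩ·m = 1.62×10^-8 Ω·m
A = 130 mm² = 1.300e-04 m²
R₍25₎ = ρL/A = (1.62×10^-8)(1.94)/(1.300e-04) = 2.418×10^-4 Ω
R₍185₎ = R₍25₎(1 + αΔT) = 2.418×10^-4 × (1 + 0.0041×160) = 4.003×10^-4 Ω
P = I²R = (271)² × 4.003×10^-4 = 29.4 W

29.4 W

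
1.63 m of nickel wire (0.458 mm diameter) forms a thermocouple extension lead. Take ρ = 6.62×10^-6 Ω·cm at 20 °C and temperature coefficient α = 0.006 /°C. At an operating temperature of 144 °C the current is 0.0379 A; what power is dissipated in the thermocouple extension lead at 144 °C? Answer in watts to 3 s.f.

ρ = 6.62×10^-6 Ω·cm = 6.62×10^-8 Ω·m
A = π(d/2)² = π(2.2900e-04 m)² = 1.647e-07 m²
R₍20₎ = ρL/A = (6.62×10^-8)(1.63)/(1.647e-07) = 0.655 Ω
R₍144₎ = R₍20₎(1 + αΔT) = 0.655 × (1 + 0.006×124) = 1.142 Ω
P = I²R = (0.0379)² × 1.142 = 0.00164 W

0.00164 W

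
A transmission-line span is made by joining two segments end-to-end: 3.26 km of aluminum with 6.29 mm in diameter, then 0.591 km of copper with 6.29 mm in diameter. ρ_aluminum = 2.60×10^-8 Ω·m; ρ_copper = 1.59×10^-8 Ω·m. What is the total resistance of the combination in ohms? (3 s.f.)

3.03 Ω

Segment 1: A = π(d/2)² = π(3.1450e-03 m)² = 3.107e-05 m²
R₁ = ρL/A = (2.60×10^-8)(3260)/(3.107e-05) = 2.728 Ω
R₂ = (1.59×10^-8)(591)/(3.107e-05) = 0.3024 Ω
R = R₁ + R₂ = 3.03 Ω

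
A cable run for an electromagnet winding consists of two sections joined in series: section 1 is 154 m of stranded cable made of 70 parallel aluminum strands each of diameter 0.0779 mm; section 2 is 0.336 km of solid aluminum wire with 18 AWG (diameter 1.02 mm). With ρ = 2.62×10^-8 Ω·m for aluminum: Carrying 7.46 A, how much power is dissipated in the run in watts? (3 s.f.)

1270 W

Section 1: A_strand = π(3.8950e-05)² = 4.766e-09 m²; R₁ = ρL/(N·A_s) = (2.62×10^-8)(154)/(70×4.766e-09) = 12.09 Ω
Section 2: A = π(1.02/2 mm)² = π(5.1000e-04 m)² = 8.171e-07 m²
R₂ = (2.62×10^-8)(336)/(8.171e-07) = 10.77 Ω
R = R₁ + R₂ = 22.87 Ω
P = I²R = (7.46)² × 22.87 = 1270 W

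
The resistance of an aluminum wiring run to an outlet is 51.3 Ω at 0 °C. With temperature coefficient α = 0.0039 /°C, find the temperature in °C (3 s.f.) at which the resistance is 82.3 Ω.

R = R₀(1 + α(T − T₀)) ⇒ T = T₀ + (R/R₀ − 1)/α
T = 0 + (82.3/51.3 − 1)/0.0039 = 0 + (0.6043)/0.0039 = 155 °C

155 °C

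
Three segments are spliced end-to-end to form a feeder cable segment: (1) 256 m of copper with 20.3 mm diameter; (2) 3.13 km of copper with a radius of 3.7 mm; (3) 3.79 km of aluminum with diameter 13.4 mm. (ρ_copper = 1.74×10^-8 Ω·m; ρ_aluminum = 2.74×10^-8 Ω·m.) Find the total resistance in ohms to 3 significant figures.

Seg 1: A = π(d/2)² = π(1.0150e-02 m)² = 3.237e-04 m²
R_1 = (1.74×10^-8)(256)/(3.237e-04) = 0.01376 Ω
Seg 2: A = πr² = π(3.7000e-03 m)² = 4.301e-05 m²
R_2 = (1.74×10^-8)(3130)/(4.301e-05) = 1.266 Ω
Seg 3: A = π(d/2)² = π(6.7000e-03 m)² = 1.410e-04 m²
R_3 = (2.74×10^-8)(3790)/(1.410e-04) = 0.7364 Ω
R_total = R_1 + R_2 + R_3 = 2.02 Ω

2.02 Ω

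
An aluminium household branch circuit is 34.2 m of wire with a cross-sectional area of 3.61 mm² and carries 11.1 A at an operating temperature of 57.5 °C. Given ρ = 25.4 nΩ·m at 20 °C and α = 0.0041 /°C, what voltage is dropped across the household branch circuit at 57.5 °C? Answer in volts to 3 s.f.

3.08 V

ρ = 25.4 nΩ·m = 2.54×10^-8 Ω·m
A = 3.61 mm² = 3.610e-06 m²
R₍20₎ = ρL/A = (2.54×10^-8)(34.2)/(3.610e-06) = 0.2406 Ω
R₍57.5₎ = R₍20₎(1 + αΔT) = 0.2406 × (1 + 0.0041×37.5) = 0.2776 Ω
V = IR = 11.1 × 0.2776 = 3.08 V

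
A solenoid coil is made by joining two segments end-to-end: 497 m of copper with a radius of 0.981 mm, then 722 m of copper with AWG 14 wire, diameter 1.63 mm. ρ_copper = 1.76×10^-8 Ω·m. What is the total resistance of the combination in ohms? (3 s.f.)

8.98 Ω

Segment 1: A = πr² = π(9.8100e-04 m)² = 3.023e-06 m²
R₁ = ρL/A = (1.76×10^-8)(497)/(3.023e-06) = 2.893 Ω
Segment 2: A = π(1.63/2 mm)² = π(8.1500e-04 m)² = 2.087e-06 m²
R₂ = (1.76×10^-8)(722)/(2.087e-06) = 6.09 Ω
R = R₁ + R₂ = 8.98 Ω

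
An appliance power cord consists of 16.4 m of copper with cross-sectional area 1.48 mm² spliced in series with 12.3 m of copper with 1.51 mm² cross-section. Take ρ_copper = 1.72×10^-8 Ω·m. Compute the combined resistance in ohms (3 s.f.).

Segment 1: A = 1.48 mm² = 1.480e-06 m²
R₁ = ρL/A = (1.72×10^-8)(16.4)/(1.480e-06) = 0.1906 Ω
Segment 2: A = 1.51 mm² = 1.510e-06 m²
R₂ = (1.72×10^-8)(12.3)/(1.510e-06) = 0.1401 Ω
R = R₁ + R₂ = 0.331 Ω

0.331 Ω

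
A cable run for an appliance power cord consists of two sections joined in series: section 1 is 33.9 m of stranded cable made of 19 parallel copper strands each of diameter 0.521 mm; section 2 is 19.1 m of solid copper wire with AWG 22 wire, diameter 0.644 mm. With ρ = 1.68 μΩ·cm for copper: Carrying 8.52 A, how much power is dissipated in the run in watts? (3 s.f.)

81.7 W

ρ = 1.68 μΩ·cm = 1.68×10^-8 Ω·m
Section 1: A_strand = π(2.6050e-04)² = 2.132e-07 m²; R₁ = ρL/(N·A_s) = (1.68×10^-8)(33.9)/(19×2.132e-07) = 0.1406 Ω
Section 2: A = π(0.644/2 mm)² = π(3.2200e-04 m)² = 3.257e-07 m²
R₂ = (1.68×10^-8)(19.1)/(3.257e-07) = 0.9851 Ω
R = R₁ + R₂ = 1.126 Ω
P = I²R = (8.52)² × 1.126 = 81.7 W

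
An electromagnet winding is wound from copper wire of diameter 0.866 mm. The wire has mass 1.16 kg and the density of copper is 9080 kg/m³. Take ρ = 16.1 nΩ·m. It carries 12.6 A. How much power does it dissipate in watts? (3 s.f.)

941 W

ρ = 16.1 nΩ·m = 1.61×10^-8 Ω·m
A = π(d/2)² = π(4.3300e-04 m)² = 5.8901e-07 m²
L = m/(density·A) = 1.16/(9080×5.8901e-07) = 216.9 m
R = ρL/A = (1.61×10^-8)(216.9)/(5.8901e-07) = 5.929 Ω
P = I²R = (12.6)² × 5.929 = 941 W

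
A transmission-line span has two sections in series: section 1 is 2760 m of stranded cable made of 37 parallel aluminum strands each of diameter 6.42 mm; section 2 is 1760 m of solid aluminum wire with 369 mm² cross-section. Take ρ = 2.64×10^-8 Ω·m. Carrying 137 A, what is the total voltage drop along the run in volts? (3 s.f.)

Section 1: A_strand = π(3.2100e-03)² = 3.237e-05 m²; R₁ = ρL/(N·A_s) = (2.64×10^-8)(2760)/(37×3.237e-05) = 0.06083 Ω
Section 2: A = 369 mm² = 3.690e-04 m²
R₂ = (2.64×10^-8)(1760)/(3.690e-04) = 0.1259 Ω
R = R₁ + R₂ = 0.1868 Ω
V = IR = 137 × 0.1868 = 25.6 V

25.6 V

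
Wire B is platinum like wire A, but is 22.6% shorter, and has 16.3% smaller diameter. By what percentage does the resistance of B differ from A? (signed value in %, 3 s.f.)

R ∝ L/d², so R_B/R_A = (1 − 22.6/100) × (1 − 16.3/100)⁻²
= 0.774 × 1.427 = 1.105
(R_B − R_A)/R_A = 1.105 − 1 = 10.5%

10.5%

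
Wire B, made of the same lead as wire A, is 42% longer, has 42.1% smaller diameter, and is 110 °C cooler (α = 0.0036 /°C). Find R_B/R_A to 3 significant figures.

R ∝ ρL/d² with ρ ∝ (1+αΔT), so R_B/R_A = (1 + 42/100) × (1 − 42.1/100)⁻² × (1 − 0.0036×110)
= 1.42 × 2.983 × 0.604 = 2.56

2.56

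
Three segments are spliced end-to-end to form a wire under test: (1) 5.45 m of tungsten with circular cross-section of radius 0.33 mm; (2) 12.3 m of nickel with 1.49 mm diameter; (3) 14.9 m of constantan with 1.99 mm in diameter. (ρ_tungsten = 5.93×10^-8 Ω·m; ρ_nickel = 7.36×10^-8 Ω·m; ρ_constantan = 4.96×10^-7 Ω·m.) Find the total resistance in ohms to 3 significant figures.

Seg 1: A = πr² = π(3.3000e-04 m)² = 3.421e-07 m²
R_1 = (5.93×10^-8)(5.45)/(3.421e-07) = 0.9447 Ω
Seg 2: A = π(d/2)² = π(7.4500e-04 m)² = 1.744e-06 m²
R_2 = (7.36×10^-8)(12.3)/(1.744e-06) = 0.5192 Ω
Seg 3: A = π(d/2)² = π(9.9500e-04 m)² = 3.110e-06 m²
R_3 = (4.96×10^-7)(14.9)/(3.110e-06) = 2.376 Ω
R_total = R_1 + R_2 + R_3 = 3.84 Ω

3.84 Ω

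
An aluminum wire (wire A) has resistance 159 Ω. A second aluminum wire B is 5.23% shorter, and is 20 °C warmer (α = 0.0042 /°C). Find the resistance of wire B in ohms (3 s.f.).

163 Ω

R ∝ ρL/d² with ρ ∝ (1+αΔT), so R_B/R_A = (1 − 5.23/100) × (1 + 0.0042×20)
= 0.9477 × 1.084 = 1.027
R_B = 1.027 × 159 = 163 Ω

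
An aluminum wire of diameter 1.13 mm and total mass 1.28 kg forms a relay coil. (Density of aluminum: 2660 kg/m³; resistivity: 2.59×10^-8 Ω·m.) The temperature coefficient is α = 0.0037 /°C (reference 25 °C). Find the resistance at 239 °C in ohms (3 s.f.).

A = π(d/2)² = π(5.6500e-04 m)² = 1.0029e-06 m²
L = m/(density·A) = 1.28/(2660×1.0029e-06) = 479.8 m
R = ρL/A = (2.59×10^-8)(479.8)/(1.0029e-06) = 12.39 Ω
R(239 °C) = 12.39 × (1 + 0.0037×214) = 22.2 Ω

22.2 Ω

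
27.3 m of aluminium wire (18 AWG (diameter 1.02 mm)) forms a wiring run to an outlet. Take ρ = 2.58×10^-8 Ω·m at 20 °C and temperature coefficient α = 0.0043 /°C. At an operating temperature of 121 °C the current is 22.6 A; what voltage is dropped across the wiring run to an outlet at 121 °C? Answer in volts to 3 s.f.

27.9 V

A = π(1.02/2 mm)² = π(5.1000e-04 m)² = 8.171e-07 m²
R₍20₎ = ρL/A = (2.58×10^-8)(27.3)/(8.171e-07) = 0.862 Ω
R₍121₎ = R₍20₎(1 + αΔT) = 0.862 × (1 + 0.0043×101) = 1.236 Ω
V = IR = 22.6 × 1.236 = 27.9 V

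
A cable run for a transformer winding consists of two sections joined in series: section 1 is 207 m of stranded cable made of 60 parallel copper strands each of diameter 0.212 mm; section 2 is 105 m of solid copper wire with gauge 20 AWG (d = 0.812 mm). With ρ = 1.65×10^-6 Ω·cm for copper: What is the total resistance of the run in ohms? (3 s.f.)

4.96 Ω

ρ = 1.65×10^-6 Ω·cm = 1.65×10^-8 Ω·m
Section 1: A_strand = π(1.0600e-04)² = 3.530e-08 m²; R₁ = ρL/(N·A_s) = (1.65×10^-8)(207)/(60×3.530e-08) = 1.613 Ω
Section 2: A = π(0.812/2 mm)² = π(4.0600e-04 m)² = 5.178e-07 m²
R₂ = (1.65×10^-8)(105)/(5.178e-07) = 3.346 Ω
R = R₁ + R₂ = 4.96 Ω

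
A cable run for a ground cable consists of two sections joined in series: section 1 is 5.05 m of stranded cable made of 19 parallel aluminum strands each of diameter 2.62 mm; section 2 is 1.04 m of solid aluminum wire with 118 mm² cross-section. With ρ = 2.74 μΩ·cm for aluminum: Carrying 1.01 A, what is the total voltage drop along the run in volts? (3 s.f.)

0.00161 V

ρ = 2.74 μΩ·cm = 2.74×10^-8 Ω·m
Section 1: A_strand = π(1.3100e-03)² = 5.391e-06 m²; R₁ = ρL/(N·A_s) = (2.74×10^-8)(5.05)/(19×5.391e-06) = 0.001351 Ω
Section 2: A = 118 mm² = 1.180e-04 m²
R₂ = (2.74×10^-8)(1.04)/(1.180e-04) = 2.415×10^-4 Ω
R = R₁ + R₂ = 0.001592 Ω
V = IR = 1.01 × 0.001592 = 0.00161 V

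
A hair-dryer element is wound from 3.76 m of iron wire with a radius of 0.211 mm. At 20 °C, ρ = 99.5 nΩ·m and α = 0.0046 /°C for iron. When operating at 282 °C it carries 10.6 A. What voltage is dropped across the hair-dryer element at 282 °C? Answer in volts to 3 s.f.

ρ = 99.5 nΩ·m = 9.95×10^-8 Ω·m
A = πr² = π(2.1100e-04 m)² = 1.399e-07 m²
R₍20₎ = ρL/A = (9.95×10^-8)(3.76)/(1.399e-07) = 2.675 Ω
R₍282₎ = R₍20₎(1 + αΔT) = 2.675 × (1 + 0.0046×262) = 5.899 Ω
V = IR = 10.6 × 5.899 = 62.5 V

62.5 V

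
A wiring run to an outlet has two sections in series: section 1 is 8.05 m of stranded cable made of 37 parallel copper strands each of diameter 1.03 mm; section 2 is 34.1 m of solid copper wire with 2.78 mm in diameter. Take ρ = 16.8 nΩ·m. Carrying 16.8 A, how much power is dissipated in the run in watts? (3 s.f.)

ρ = 16.8 nΩ·m = 1.68×10^-8 Ω·m
Section 1: A_strand = π(5.1500e-04)² = 8.332e-07 m²; R₁ = ρL/(N·A_s) = (1.68×10^-8)(8.05)/(37×8.332e-07) = 0.004387 Ω
Section 2: A = π(d/2)² = π(1.3900e-03 m)² = 6.070e-06 m²
R₂ = (1.68×10^-8)(34.1)/(6.070e-06) = 0.09438 Ω
R = R₁ + R₂ = 0.09877 Ω
P = I²R = (16.8)² × 0.09877 = 27.9 W

27.9 W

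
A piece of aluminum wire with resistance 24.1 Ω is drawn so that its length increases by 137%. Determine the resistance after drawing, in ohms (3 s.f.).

k = 1 + 137/100 = 2.37; volume constant ⇒ A' = A/k, so R' = k²R.
R' = 5.617 × 24.1 = 135 Ω

135 Ω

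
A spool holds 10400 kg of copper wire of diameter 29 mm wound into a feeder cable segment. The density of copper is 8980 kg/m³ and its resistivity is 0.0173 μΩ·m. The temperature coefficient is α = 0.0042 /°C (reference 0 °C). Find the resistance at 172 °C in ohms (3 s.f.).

ρ = 0.0173 μΩ·m = 1.73×10^-8 Ω·m
A = π(d/2)² = π(1.4500e-02 m)² = 6.6052e-04 m²
L = m/(density·A) = 10400/(8980×6.6052e-04) = 1753 m
R = ρL/A = (1.73×10^-8)(1753)/(6.6052e-04) = 0.04592 Ω
R(172 °C) = 0.04592 × (1 + 0.0042×172) = 0.0791 Ω

0.0791 Ω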